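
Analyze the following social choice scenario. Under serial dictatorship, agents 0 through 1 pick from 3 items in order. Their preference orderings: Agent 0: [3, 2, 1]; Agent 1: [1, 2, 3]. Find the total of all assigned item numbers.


Step 1: Agent 0 picks item 3
Step 2: Agent 1 picks item 1
Step 3: Sum = 3 + 1 = 4

4


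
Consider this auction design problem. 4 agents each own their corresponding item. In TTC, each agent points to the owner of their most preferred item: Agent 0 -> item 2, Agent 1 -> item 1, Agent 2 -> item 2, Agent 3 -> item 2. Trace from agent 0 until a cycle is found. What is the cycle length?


Step 1: Trace the pointer graph from agent 0: 0 -> 2 -> 2
Step 2: A cycle is detected when we revisit agent 2
Step 3: The cycle is: 2 -> 2
Step 4: Cycle length = 1

1


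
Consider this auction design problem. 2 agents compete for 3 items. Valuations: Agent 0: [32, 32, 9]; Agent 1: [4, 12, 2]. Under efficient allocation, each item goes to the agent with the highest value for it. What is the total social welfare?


Step 1: For each item, find the maximum value among all agents.
Step 2: Item 0 -> Agent 0 (value 32)
Step 3: Item 1 -> Agent 0 (value 32)
Step 4: Item 2 -> Agent 0 (value 9)
Step 5: Total welfare = 32 + 32 + 9 = 73

73


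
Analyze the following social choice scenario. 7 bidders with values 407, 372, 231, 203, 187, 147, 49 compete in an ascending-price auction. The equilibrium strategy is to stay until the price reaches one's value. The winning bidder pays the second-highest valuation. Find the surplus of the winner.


Step 1: Identify the highest value: 407
Step 2: Identify the second-highest value: 372
Step 3: The final price = second-highest value = 372
Step 4: Surplus = 407 - 372 = 35

35


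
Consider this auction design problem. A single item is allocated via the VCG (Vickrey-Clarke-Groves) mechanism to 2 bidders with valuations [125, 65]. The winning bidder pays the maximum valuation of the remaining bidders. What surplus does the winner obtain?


Step 1: The winner is the agent with the highest value: agent 0 with value 125
Step 2: Values of other agents: [65]
Step 3: VCG payment = max of others' values = 65
Step 4: Surplus = 125 - 65 = 60

60


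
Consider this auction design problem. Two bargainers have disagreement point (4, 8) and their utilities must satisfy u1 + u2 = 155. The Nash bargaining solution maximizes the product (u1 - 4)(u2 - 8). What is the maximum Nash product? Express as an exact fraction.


Step 1: The Nash solution splits surplus symmetrically above the disagreement point
Step 2: u1 = (total + d1 - d2)/2 = (155 + 4 - 8)/2 = 151/2
Step 3: u2 = (total - d1 + d2)/2 = (155 - 4 + 8)/2 = 159/2
Step 4: Nash product = (151/2 - 4) * (159/2 - 8)
Step 5: = 143/2 * 143/2 = 20449/4

20449/4


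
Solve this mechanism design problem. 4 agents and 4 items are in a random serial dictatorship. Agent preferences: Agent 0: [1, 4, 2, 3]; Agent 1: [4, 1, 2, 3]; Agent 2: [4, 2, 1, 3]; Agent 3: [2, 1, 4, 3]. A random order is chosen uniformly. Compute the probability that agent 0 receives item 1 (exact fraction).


Step 1: Agent 0 wants item 1
Step 2: There are 24 possible orderings of agents
Step 3: In 17 orderings, agent 0 gets item 1
Step 4: Probability = 17/24

17/24


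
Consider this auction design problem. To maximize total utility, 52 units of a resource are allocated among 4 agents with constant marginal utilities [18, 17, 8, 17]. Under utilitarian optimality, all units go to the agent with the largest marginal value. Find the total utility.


Step 1: The marginal utilities are [18, 17, 8, 17]
Step 2: The highest marginal utility is 18
Step 3: All 52 units go to that agent
Step 4: Total utility = 18 * 52 = 936

936


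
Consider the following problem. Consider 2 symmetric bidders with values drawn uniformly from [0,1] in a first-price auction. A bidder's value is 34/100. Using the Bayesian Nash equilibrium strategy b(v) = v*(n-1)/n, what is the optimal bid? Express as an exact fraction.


Step 1: The symmetric BNE bidding function is b(v) = v * (n-1) / n
Step 2: Substitute v = 17/50 and n = 2
Step 3: b = 17/50 * 1/2
Step 4: b = 17/100

17/100


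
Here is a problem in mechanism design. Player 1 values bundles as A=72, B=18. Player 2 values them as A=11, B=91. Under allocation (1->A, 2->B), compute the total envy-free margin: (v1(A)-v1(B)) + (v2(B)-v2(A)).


Step 1: Player 1's margin = v1(A) - v1(B) = 72 - 18 = 54
Step 2: Player 2's margin = v2(B) - v2(A) = 91 - 11 = 80
Step 3: Total margin = 54 + 80 = 134

134


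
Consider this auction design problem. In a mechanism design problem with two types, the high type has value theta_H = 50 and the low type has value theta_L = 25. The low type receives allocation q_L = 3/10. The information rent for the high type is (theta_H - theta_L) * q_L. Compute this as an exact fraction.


Step 1: theta_H - theta_L = 50 - 25 = 25
Step 2: Information rent = (theta_H - theta_L) * q_L
Step 3: = 25 * 3/10
Step 4: = 15/2

15/2


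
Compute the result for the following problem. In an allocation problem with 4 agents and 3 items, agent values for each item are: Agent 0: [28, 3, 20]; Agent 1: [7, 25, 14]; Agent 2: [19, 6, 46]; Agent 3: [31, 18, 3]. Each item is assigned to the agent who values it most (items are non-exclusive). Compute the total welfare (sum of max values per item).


Step 1: For each item, find the maximum value among all agents.
Step 2: Item 0 -> Agent 3 (value 31)
Step 3: Item 1 -> Agent 1 (value 25)
Step 4: Item 2 -> Agent 2 (value 46)
Step 5: Total welfare = 31 + 25 + 46 = 102

102


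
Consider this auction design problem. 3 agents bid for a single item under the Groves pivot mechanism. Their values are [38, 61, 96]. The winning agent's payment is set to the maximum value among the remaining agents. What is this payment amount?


Step 1: The efficient winner is agent 2 with value 96
Step 2: Other agents' values: [38, 61]
Step 3: Pivot payment = max(others) = 61
Step 4: The winner pays 61

61


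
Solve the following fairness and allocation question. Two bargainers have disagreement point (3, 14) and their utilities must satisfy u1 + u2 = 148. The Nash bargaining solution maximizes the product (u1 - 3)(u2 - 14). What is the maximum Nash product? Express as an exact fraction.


Step 1: The Nash solution splits surplus symmetrically above the disagreement point
Step 2: u1 = (total + d1 - d2)/2 = (148 + 3 - 14)/2 = 137/2
Step 3: u2 = (total - d1 + d2)/2 = (148 - 3 + 14)/2 = 159/2
Step 4: Nash product = (137/2 - 3) * (159/2 - 14)
Step 5: = 131/2 * 131/2 = 17161/4

17161/4


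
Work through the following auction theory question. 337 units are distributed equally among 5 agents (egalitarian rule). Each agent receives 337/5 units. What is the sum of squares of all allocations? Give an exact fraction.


Step 1: Each agent's share = 337/5
Step 2: Square of each share = (337/5)^2 = 113569/25
Step 3: Sum of squares = 5 * 113569/25 = 113569/5

113569/5


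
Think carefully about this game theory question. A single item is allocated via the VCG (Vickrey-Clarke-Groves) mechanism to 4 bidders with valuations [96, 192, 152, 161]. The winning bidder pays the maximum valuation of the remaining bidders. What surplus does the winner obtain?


Step 1: The winner is the agent with the highest value: agent 1 with value 192
Step 2: Values of other agents: [96, 152, 161]
Step 3: VCG payment = max of others' values = 161
Step 4: Surplus = 192 - 161 = 31

31


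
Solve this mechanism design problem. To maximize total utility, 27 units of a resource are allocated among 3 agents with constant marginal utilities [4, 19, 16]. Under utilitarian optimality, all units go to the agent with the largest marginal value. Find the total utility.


Step 1: The marginal utilities are [4, 19, 16]
Step 2: The highest marginal utility is 19
Step 3: All 27 units go to that agent
Step 4: Total utility = 19 * 27 = 513

513


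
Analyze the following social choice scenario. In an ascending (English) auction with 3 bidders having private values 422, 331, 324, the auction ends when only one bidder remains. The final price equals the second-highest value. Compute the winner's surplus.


Step 1: Identify the highest value: 422
Step 2: Identify the second-highest value: 331
Step 3: The final price = second-highest value = 331
Step 4: Surplus = 422 - 331 = 91

91


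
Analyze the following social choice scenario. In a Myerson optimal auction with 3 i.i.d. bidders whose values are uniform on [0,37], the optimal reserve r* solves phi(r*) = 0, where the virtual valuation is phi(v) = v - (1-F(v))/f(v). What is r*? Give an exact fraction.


Step 1: For U[0,37], F(v) = v/37 and f(v) = 1/37
Step 2: phi(v) = v - (1 - v/37)/(1/37) = v - (37 - v) = 2v - 37
Step 3: Set phi(r*) = 0: 2r* - 37 = 0
Step 4: r* = 37/2 (the number of bidders n = 3 does not enter)

37/2


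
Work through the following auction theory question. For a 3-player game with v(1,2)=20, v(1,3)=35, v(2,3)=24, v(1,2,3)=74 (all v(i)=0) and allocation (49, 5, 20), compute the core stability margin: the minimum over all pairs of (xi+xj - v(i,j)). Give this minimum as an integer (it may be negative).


Step 1: Slack for coalition (1,2): x1+x2 - v12 = 54 - 20 = 34
Step 2: Slack for coalition (1,3): x1+x3 - v13 = 69 - 35 = 34
Step 3: Slack for coalition (2,3): x2+x3 - v23 = 25 - 24 = 1
Step 4: Minimum slack = min(34, 34, 1) = 1, attained by (2,3); no pair can gain by deviating, so the allocation is in the core

1


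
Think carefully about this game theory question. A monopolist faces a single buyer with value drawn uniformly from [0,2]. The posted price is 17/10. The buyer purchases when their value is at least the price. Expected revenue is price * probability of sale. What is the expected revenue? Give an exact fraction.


Step 1: Posted price r = 17/10, value support [0,2]
Step 2: P(v >= r) = (2 - 17/10)/2 = 3/20
Step 3: Expected revenue = r * P(v >= r) = 17/10 * 3/20
Step 4: Revenue = 51/200

51/200


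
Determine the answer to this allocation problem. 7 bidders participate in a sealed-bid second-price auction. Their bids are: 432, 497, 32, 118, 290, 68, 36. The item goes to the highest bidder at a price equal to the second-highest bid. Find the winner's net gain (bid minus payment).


Step 1: Sort bids in descending order: 497, 432, 290, 118, 68, 36, 32
Step 2: The winning bid is the highest: 497
Step 3: The payment equals the second-highest bid: 432
Step 4: Surplus = winner's bid - payment = 497 - 432 = 65

65


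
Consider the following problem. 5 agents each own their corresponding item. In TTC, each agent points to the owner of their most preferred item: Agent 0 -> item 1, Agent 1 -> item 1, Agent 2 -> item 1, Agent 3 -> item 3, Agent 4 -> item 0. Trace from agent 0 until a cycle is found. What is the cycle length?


Step 1: Trace the pointer graph from agent 0: 0 -> 1 -> 1
Step 2: A cycle is detected when we revisit agent 1
Step 3: The cycle is: 1 -> 1
Step 4: Cycle length = 1

1


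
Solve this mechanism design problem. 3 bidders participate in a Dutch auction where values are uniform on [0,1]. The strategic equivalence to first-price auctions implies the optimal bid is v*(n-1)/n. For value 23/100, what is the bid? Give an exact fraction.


Step 1: Dutch auctions are strategically equivalent to first-price auctions
Step 2: The equilibrium bid is b(v) = v*(n-1)/n
Step 3: b = 23/100 * 2/3
Step 4: b = 23/150

23/150


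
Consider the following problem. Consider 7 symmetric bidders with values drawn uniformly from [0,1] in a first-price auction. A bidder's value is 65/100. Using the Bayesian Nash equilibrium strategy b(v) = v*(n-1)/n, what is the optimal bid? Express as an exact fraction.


Step 1: The symmetric BNE bidding function is b(v) = v * (n-1) / n
Step 2: Substitute v = 13/20 and n = 7
Step 3: b = 13/20 * 6/7
Step 4: b = 39/70

39/70


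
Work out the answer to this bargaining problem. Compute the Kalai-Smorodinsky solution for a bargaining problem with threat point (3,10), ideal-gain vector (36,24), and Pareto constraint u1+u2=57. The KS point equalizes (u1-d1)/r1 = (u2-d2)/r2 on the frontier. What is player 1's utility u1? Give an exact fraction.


Step 1: At the KS point, (u1-d1)/r1 = (u2-d2)/r2 = t and u1+u2 = 57
Step 2: u1 = d1 + r1*t and u2 = d2 + r2*t, so (d1 + r1*t) + (d2 + r2*t) = 57
Step 3: t = (57 - 3 - 10)/(36 + 24) = 44/60 = 11/15
Step 4: u1 = d1 + r1*t = 3 + 36 * 11/15 = 147/5
Step 5: (Check: u2 = d2 + r2*t = 138/5; u1+u2 = 147/5 + 138/5 = 57, on the frontier.)

147/5


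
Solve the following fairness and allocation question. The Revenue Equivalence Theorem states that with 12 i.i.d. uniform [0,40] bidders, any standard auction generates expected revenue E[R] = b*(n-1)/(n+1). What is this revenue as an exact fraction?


Step 1: By Revenue Equivalence, expected revenue = b*(n-1)/(n+1)
Step 2: Substituting n = 12, b = 40
Step 3: Revenue = 40*(12-1)/(12+1) = 40*11/13
Step 4: Revenue = 440/13

440/13


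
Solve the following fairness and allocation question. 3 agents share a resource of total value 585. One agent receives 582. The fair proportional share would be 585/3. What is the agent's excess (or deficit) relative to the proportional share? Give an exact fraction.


Step 1: Proportional share = 585/3 = 195
Step 2: Agent's actual allocation = 582
Step 3: Excess = 582 - 195 = 387

387


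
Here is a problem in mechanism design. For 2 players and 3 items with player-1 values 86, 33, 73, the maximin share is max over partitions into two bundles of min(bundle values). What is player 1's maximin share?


Step 1: Item values = 86, 33, 73
Step 2: Enumerate all 2-bundle partitions and take the smaller bundle:
  Partition 1: {86} vs {33,73} -> bundles 86, 106; min = 86
  Partition 2: {33} vs {86,73} -> bundles 33, 159; min = 33
  Partition 3: {73} vs {86,33} -> bundles 73, 119; min = 73
Step 3: MMS = max(86, 33, 73) = 86

86


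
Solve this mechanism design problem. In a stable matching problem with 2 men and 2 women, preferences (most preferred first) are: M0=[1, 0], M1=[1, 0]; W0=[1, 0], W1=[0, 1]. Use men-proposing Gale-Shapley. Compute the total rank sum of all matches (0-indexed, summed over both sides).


Step 1: Run Gale-Shapley (men propose, women hold best offer):
  M0 proposes to W1; she accepts
  M1 proposes to W1; rejected
  M1 proposes to W0; she accepts
Step 2: Final matching: W0-M1, W1-M0
Step 3: 0-indexed ranks (man's rank of his match, then woman's): 1 + 0 + 0 + 0
Step 4: Total rank sum = 1

1


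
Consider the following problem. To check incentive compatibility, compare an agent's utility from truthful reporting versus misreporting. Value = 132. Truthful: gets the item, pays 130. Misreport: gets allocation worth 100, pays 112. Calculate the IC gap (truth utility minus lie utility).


Step 1: U(truth) = value - payment = 132 - 130 = 2
Step 2: U(lie) = allocation - payment = 100 - 112 = -12
Step 3: IC gap = 2 - (-12) = 14

14


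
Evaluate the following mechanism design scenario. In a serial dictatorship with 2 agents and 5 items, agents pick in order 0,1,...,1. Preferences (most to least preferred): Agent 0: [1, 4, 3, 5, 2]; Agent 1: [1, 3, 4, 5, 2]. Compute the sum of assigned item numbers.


Step 1: Agent 0 picks item 1
Step 2: Agent 1 picks item 3
Step 3: Sum = 1 + 3 = 4

4


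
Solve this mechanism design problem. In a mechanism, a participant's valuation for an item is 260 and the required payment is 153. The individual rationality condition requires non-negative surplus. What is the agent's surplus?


Step 1: Surplus = value - payment = 260 - 153 = 107
Step 2: IR is satisfied (surplus >= 0)

107


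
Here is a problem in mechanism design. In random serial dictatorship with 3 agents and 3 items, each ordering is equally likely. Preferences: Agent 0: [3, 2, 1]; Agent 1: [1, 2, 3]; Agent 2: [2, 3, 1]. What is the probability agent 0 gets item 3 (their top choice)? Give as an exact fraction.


Step 1: Agent 0 wants item 3
Step 2: There are 6 possible orderings of agents
Step 3: In 6 orderings, agent 0 gets item 3
Step 4: Probability = 6/6 = 1

1


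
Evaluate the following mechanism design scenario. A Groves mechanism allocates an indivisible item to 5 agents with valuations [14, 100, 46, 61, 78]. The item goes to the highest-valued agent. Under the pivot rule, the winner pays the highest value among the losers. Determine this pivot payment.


Step 1: The efficient winner is agent 1 with value 100
Step 2: Other agents' values: [14, 46, 61, 78]
Step 3: Pivot payment = max(others) = 78
Step 4: The winner pays 78

78


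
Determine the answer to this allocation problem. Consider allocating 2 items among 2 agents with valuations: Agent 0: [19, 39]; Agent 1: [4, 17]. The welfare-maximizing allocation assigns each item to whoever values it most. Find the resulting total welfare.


Step 1: For each item, find the maximum value among all agents.
Step 2: Item 0 -> Agent 0 (value 19)
Step 3: Item 1 -> Agent 0 (value 39)
Step 4: Total welfare = 19 + 39 = 58

58


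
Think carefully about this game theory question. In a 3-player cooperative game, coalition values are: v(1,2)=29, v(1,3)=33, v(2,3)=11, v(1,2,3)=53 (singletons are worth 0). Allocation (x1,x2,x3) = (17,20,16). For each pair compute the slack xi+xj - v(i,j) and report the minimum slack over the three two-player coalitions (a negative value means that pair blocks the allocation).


Step 1: Slack for coalition (1,2): x1+x2 - v12 = 37 - 29 = 8
Step 2: Slack for coalition (1,3): x1+x3 - v13 = 33 - 33 = 0
Step 3: Slack for coalition (2,3): x2+x3 - v23 = 36 - 11 = 25
Step 4: Minimum slack = min(8, 0, 25) = 0, attained by (1,3); no pair can gain by deviating, so the allocation is in the core

0


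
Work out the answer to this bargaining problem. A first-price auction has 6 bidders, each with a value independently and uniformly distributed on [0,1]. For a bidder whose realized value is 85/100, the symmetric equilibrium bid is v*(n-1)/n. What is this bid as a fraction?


Step 1: The symmetric BNE bidding function is b(v) = v * (n-1) / n
Step 2: Substitute v = 17/20 and n = 6
Step 3: b = 17/20 * 5/6
Step 4: b = 17/24

17/24


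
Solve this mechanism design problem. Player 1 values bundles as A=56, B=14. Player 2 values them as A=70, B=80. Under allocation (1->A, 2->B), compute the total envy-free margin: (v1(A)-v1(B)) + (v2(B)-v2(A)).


Step 1: Player 1's margin = v1(A) - v1(B) = 56 - 14 = 42
Step 2: Player 2's margin = v2(B) - v2(A) = 80 - 70 = 10
Step 3: Total margin = 42 + 10 = 52

52


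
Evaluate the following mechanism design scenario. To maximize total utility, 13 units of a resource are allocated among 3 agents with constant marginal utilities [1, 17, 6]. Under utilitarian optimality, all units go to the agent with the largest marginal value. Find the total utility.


Step 1: The marginal utilities are [1, 17, 6]
Step 2: The highest marginal utility is 17
Step 3: All 13 units go to that agent
Step 4: Total utility = 17 * 13 = 221

221


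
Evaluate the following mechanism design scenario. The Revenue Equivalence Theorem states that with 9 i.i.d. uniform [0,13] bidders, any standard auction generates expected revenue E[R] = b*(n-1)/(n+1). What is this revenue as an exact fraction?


Step 1: By Revenue Equivalence, expected revenue = b*(n-1)/(n+1)
Step 2: Substituting n = 9, b = 13
Step 3: Revenue = 13*(9-1)/(9+1) = 13*8/10
Step 4: Revenue = 104/10 = 52/5

52/5


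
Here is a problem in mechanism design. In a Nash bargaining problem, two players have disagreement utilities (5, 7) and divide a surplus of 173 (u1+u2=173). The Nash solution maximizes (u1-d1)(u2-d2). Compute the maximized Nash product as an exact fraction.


Step 1: The Nash solution splits surplus symmetrically above the disagreement point
Step 2: u1 = (total + d1 - d2)/2 = (173 + 5 - 7)/2 = 171/2
Step 3: u2 = (total - d1 + d2)/2 = (173 - 5 + 7)/2 = 175/2
Step 4: Nash product = (171/2 - 5) * (175/2 - 7)
Step 5: = 161/2 * 161/2 = 25921/4

25921/4


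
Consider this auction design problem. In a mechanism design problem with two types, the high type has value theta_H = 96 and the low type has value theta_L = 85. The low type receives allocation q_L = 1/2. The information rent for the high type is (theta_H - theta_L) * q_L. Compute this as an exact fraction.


Step 1: theta_H - theta_L = 96 - 85 = 11
Step 2: Information rent = (theta_H - theta_L) * q_L
Step 3: = 11 * 1/2
Step 4: = 11/2

11/2


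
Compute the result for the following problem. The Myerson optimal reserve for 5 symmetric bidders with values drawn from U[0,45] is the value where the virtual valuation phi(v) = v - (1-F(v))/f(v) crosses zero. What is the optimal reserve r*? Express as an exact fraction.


Step 1: For U[0,45], F(v) = v/45 and f(v) = 1/45
Step 2: phi(v) = v - (1 - v/45)/(1/45) = v - (45 - v) = 2v - 45
Step 3: Set phi(r*) = 0: 2r* - 45 = 0
Step 4: r* = 45/2 (the number of bidders n = 5 does not enter)

45/2


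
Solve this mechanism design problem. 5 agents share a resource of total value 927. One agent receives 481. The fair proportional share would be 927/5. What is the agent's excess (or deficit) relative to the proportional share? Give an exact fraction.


Step 1: Proportional share = 927/5
Step 2: Agent's actual allocation = 481
Step 3: Excess = 481 - 927/5 = 1478/5

1478/5


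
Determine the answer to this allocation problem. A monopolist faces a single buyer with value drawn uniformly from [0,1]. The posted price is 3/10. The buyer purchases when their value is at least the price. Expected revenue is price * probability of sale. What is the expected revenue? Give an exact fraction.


Step 1: Posted price r = 3/10, value support [0,1]
Step 2: P(v >= r) = (1 - 3/10)/1 = 7/10
Step 3: Expected revenue = r * P(v >= r) = 3/10 * 7/10
Step 4: Revenue = 21/100

21/100


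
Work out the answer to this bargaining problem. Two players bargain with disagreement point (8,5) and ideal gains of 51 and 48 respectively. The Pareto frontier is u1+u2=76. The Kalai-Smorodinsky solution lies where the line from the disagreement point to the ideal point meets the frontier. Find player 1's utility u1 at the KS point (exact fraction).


Step 1: At the KS point, (u1-d1)/r1 = (u2-d2)/r2 = t and u1+u2 = 76
Step 2: u1 = d1 + r1*t and u2 = d2 + r2*t, so (d1 + r1*t) + (d2 + r2*t) = 76
Step 3: t = (76 - 8 - 5)/(51 + 48) = 63/99 = 7/11
Step 4: u1 = d1 + r1*t = 8 + 51 * 7/11 = 445/11
Step 5: (Check: u2 = d2 + r2*t = 391/11; u1+u2 = 445/11 + 391/11 = 76, on the frontier.)

445/11


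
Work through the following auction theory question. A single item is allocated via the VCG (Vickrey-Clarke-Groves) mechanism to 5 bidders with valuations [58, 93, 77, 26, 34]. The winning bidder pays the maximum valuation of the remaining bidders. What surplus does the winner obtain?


Step 1: The winner is the agent with the highest value: agent 1 with value 93
Step 2: Values of other agents: [58, 77, 26, 34]
Step 3: VCG payment = max of others' values = 77
Step 4: Surplus = 93 - 77 = 16

16


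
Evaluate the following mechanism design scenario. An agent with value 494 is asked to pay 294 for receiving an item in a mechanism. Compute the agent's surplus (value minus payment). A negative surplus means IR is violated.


Step 1: Surplus = value - payment = 494 - 294 = 200
Step 2: IR is satisfied (surplus >= 0)

200


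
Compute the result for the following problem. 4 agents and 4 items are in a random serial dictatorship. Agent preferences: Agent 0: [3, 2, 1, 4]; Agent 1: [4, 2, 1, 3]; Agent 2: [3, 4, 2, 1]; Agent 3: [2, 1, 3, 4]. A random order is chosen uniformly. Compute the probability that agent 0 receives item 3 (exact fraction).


Step 1: Agent 0 wants item 3
Step 2: There are 24 possible orderings of agents
Step 3: In 12 orderings, agent 0 gets item 3
Step 4: Probability = 12/24 = 1/2

1/2


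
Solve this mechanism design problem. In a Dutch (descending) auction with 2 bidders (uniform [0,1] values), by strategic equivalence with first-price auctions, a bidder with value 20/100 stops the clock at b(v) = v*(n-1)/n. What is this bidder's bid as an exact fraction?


Step 1: Dutch auctions are strategically equivalent to first-price auctions
Step 2: The equilibrium bid is b(v) = v*(n-1)/n
Step 3: b = 1/5 * 1/2
Step 4: b = 1/10

1/10


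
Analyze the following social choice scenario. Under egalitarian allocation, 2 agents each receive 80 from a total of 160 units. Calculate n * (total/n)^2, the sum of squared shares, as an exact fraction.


Step 1: Each agent's share = 160/2 = 80
Step 2: Square of each share = (80)^2 = 6400
Step 3: Sum of squares = 2 * 6400 = 12800

12800


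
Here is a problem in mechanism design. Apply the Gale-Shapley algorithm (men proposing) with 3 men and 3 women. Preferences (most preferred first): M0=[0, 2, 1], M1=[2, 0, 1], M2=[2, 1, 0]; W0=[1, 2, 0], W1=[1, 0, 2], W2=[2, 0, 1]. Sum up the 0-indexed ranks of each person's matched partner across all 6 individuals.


Step 1: Run Gale-Shapley (men propose, women hold best offer):
  M0 proposes to W0; she accepts
  M1 proposes to W2; she accepts
  M2 proposes to W2; she switches from M1
  M1 proposes to W0; she switches from M0
  M0 proposes to W2; rejected
  M0 proposes to W1; she accepts
Step 2: Final matching: W0-M1, W1-M0, W2-M2
Step 3: 0-indexed ranks (man's rank of his match, then woman's): 1 + 0 + 2 + 1 + 0 + 0
Step 4: Total rank sum = 4

4


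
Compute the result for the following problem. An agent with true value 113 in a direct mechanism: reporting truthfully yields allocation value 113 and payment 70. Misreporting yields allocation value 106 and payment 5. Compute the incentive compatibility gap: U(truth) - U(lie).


Step 1: U(truth) = value - payment = 113 - 70 = 43
Step 2: U(lie) = allocation - payment = 106 - 5 = 101
Step 3: IC gap = 43 - 101 = -58

-58


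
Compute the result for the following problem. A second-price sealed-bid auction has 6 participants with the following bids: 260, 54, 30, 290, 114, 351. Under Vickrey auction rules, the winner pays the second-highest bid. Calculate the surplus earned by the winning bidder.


Step 1: Sort bids in descending order: 351, 290, 260, 114, 54, 30
Step 2: The winning bid is the highest: 351
Step 3: The payment equals the second-highest bid: 290
Step 4: Surplus = winner's bid - payment = 351 - 290 = 61

61


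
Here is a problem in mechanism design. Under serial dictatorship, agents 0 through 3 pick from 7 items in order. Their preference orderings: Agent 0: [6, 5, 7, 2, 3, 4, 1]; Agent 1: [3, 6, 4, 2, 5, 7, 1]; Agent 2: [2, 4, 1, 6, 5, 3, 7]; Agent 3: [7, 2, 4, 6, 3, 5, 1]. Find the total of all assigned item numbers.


Step 1: Agent 0 picks item 6
Step 2: Agent 1 picks item 3
Step 3: Agent 2 picks item 2
Step 4: Agent 3 picks item 7
Step 5: Sum = 6 + 3 + 2 + 7 = 18

18


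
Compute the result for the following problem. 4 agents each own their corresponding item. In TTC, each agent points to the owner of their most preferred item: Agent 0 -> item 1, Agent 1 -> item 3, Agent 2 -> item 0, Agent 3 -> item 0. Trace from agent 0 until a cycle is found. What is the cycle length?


Step 1: Trace the pointer graph from agent 0: 0 -> 1 -> 3 -> 0
Step 2: A cycle is detected when we revisit agent 0
Step 3: The cycle is: 0 -> 1 -> 3 -> 0
Step 4: Cycle length = 3

3


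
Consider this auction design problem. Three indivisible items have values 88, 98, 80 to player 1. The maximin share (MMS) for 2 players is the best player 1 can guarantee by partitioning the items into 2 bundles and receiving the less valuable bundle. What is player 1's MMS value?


Step 1: Item values = 88, 98, 80
Step 2: Enumerate all 2-bundle partitions and take the smaller bundle:
  Partition 1: {88} vs {98,80} -> bundles 88, 178; min = 88
  Partition 2: {98} vs {88,80} -> bundles 98, 168; min = 98
  Partition 3: {80} vs {88,98} -> bundles 80, 186; min = 80
Step 3: MMS = max(88, 98, 80) = 98

98


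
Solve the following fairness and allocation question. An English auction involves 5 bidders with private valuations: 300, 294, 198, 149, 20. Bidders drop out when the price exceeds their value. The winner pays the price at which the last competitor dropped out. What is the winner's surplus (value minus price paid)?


Step 1: Identify the highest value: 300
Step 2: Identify the second-highest value: 294
Step 3: The final price = second-highest value = 294
Step 4: Surplus = 300 - 294 = 6

6


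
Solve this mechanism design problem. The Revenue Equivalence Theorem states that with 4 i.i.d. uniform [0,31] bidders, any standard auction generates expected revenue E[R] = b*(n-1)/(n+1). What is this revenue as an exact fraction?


Step 1: By Revenue Equivalence, expected revenue = b*(n-1)/(n+1)
Step 2: Substituting n = 4, b = 31
Step 3: Revenue = 31*(4-1)/(4+1) = 31*3/5
Step 4: Revenue = 93/5

93/5


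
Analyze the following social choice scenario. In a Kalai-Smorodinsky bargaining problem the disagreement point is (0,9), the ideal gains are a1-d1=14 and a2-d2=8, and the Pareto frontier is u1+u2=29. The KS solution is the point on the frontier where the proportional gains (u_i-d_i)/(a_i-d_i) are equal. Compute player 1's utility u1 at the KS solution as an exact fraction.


Step 1: At the KS point, (u1-d1)/r1 = (u2-d2)/r2 = t and u1+u2 = 29
Step 2: u1 = d1 + r1*t and u2 = d2 + r2*t, so (d1 + r1*t) + (d2 + r2*t) = 29
Step 3: t = (29 - 0 - 9)/(14 + 8) = 20/22 = 10/11
Step 4: u1 = d1 + r1*t = 0 + 14 * 10/11 = 140/11
Step 5: (Check: u2 = d2 + r2*t = 179/11; u1+u2 = 140/11 + 179/11 = 29, on the frontier.)

140/11


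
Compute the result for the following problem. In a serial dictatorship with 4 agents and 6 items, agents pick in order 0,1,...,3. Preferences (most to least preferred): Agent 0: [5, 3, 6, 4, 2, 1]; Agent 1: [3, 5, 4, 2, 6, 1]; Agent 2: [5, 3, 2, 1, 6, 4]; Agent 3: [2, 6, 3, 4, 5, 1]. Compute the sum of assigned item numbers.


Step 1: Agent 0 picks item 5
Step 2: Agent 1 picks item 3
Step 3: Agent 2 picks item 2
Step 4: Agent 3 picks item 6
Step 5: Sum = 5 + 3 + 2 + 6 = 16

16


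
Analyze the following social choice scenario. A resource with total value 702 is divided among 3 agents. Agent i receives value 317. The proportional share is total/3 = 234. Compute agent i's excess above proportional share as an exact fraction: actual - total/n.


Step 1: Proportional share = 702/3 = 234
Step 2: Agent's actual allocation = 317
Step 3: Excess = 317 - 234 = 83

83


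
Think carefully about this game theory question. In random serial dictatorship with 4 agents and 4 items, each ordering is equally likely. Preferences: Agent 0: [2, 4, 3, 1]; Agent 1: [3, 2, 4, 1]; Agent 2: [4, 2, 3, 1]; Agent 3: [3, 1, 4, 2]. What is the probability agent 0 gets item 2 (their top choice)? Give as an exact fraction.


Step 1: Agent 0 wants item 2
Step 2: There are 24 possible orderings of agents
Step 3: In 20 orderings, agent 0 gets item 2
Step 4: Probability = 20/24 = 5/6

5/6


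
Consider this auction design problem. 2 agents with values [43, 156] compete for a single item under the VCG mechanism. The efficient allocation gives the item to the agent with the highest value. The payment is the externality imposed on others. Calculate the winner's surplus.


Step 1: The winner is the agent with the highest value: agent 1 with value 156
Step 2: Values of other agents: [43]
Step 3: VCG payment = max of others' values = 43
Step 4: Surplus = 156 - 43 = 113

113


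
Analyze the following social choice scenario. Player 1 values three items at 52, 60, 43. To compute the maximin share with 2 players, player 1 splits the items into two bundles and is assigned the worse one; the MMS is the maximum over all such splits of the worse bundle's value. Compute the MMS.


Step 1: Item values = 52, 60, 43
Step 2: Enumerate all 2-bundle partitions and take the smaller bundle:
  Partition 1: {52} vs {60,43} -> bundles 52, 103; min = 52
  Partition 2: {60} vs {52,43} -> bundles 60, 95; min = 60
  Partition 3: {43} vs {52,60} -> bundles 43, 112; min = 43
Step 3: MMS = max(52, 60, 43) = 60

60


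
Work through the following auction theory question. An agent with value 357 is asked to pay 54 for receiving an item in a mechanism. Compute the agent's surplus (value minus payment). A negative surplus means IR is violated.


Step 1: Surplus = value - payment = 357 - 54 = 303
Step 2: IR is satisfied (surplus >= 0)

303


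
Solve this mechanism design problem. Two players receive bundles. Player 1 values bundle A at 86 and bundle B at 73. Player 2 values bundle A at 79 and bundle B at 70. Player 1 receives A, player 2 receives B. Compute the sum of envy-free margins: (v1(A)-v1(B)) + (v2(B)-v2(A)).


Step 1: Player 1's margin = v1(A) - v1(B) = 86 - 73 = 13
Step 2: Player 2's margin = v2(B) - v2(A) = 70 - 79 = -9
Step 3: Total margin = 13 + -9 = 4

4


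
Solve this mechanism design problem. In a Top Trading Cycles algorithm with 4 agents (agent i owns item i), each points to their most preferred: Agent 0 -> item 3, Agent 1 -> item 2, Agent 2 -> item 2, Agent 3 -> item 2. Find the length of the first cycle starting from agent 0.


Step 1: Trace the pointer graph from agent 0: 0 -> 3 -> 2 -> 2
Step 2: A cycle is detected when we revisit agent 2
Step 3: The cycle is: 2 -> 2
Step 4: Cycle length = 1

1


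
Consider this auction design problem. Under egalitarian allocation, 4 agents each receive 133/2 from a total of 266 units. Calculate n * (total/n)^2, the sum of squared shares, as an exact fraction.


Step 1: Each agent's share = 266/4 = 133/2
Step 2: Square of each share = (133/2)^2 = 17689/4
Step 3: Sum of squares = 4 * 17689/4 = 17689

17689


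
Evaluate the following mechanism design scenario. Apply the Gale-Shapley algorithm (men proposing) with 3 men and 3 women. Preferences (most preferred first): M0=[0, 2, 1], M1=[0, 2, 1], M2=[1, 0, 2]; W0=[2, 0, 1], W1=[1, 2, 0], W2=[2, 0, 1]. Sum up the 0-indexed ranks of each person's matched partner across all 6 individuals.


Step 1: Run Gale-Shapley (men propose, women hold best offer):
  M0 proposes to W0; she accepts
  M1 proposes to W0; rejected
  M1 proposes to W2; she accepts
  M2 proposes to W1; she accepts
Step 2: Final matching: W0-M0, W1-M2, W2-M1
Step 3: 0-indexed ranks (man's rank of his match, then woman's): 0 + 1 + 0 + 1 + 1 + 2
Step 4: Total rank sum = 5

5


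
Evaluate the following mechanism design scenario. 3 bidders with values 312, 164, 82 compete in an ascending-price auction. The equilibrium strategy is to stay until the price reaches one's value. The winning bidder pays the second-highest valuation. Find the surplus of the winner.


Step 1: Identify the highest value: 312
Step 2: Identify the second-highest value: 164
Step 3: The final price = second-highest value = 164
Step 4: Surplus = 312 - 164 = 148

148


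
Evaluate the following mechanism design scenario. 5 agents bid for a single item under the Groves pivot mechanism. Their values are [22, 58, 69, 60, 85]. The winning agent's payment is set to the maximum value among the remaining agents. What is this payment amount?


Step 1: The efficient winner is agent 4 with value 85
Step 2: Other agents' values: [22, 58, 69, 60]
Step 3: Pivot payment = max(others) = 69
Step 4: The winner pays 69

69


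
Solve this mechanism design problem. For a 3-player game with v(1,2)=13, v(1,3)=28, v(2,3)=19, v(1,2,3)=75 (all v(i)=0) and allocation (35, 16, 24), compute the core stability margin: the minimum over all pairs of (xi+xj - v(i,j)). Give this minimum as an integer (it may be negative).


Step 1: Slack for coalition (1,2): x1+x2 - v12 = 51 - 13 = 38
Step 2: Slack for coalition (1,3): x1+x3 - v13 = 59 - 28 = 31
Step 3: Slack for coalition (2,3): x2+x3 - v23 = 40 - 19 = 21
Step 4: Minimum slack = min(38, 31, 21) = 21, attained by (2,3); no pair can gain by deviating, so the allocation is in the core

21


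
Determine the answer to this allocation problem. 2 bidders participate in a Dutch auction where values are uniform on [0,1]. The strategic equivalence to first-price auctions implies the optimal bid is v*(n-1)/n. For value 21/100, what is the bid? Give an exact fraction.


Step 1: Dutch auctions are strategically equivalent to first-price auctions
Step 2: The equilibrium bid is b(v) = v*(n-1)/n
Step 3: b = 21/100 * 1/2
Step 4: b = 21/200

21/200


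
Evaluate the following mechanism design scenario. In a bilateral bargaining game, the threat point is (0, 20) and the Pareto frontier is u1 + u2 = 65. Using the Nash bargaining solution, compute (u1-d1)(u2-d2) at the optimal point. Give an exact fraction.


Step 1: The Nash solution splits surplus symmetrically above the disagreement point
Step 2: u1 = (total + d1 - d2)/2 = (65 + 0 - 20)/2 = 45/2
Step 3: u2 = (total - d1 + d2)/2 = (65 - 0 + 20)/2 = 85/2
Step 4: Nash product = (45/2 - 0) * (85/2 - 20)
Step 5: = 45/2 * 45/2 = 2025/4

2025/4


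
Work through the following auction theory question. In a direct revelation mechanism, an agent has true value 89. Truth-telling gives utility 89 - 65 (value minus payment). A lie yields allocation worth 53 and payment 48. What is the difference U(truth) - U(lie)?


Step 1: U(truth) = value - payment = 89 - 65 = 24
Step 2: U(lie) = allocation - payment = 53 - 48 = 5
Step 3: IC gap = 24 - 5 = 19

19


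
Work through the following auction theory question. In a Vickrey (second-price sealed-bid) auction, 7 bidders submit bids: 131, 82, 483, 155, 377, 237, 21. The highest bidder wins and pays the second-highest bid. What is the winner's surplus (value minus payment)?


Step 1: Sort bids in descending order: 483, 377, 237, 155, 131, 82, 21
Step 2: The winning bid is the highest: 483
Step 3: The payment equals the second-highest bid: 377
Step 4: Surplus = winner's bid - payment = 483 - 377 = 106

106


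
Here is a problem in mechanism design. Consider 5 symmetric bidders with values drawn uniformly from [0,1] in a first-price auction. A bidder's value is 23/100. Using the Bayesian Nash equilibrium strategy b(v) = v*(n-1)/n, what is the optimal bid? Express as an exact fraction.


Step 1: The symmetric BNE bidding function is b(v) = v * (n-1) / n
Step 2: Substitute v = 23/100 and n = 5
Step 3: b = 23/100 * 4/5
Step 4: b = 23/125

23/125


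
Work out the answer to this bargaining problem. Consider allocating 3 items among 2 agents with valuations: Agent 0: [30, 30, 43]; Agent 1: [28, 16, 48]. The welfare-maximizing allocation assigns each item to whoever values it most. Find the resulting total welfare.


Step 1: For each item, find the maximum value among all agents.
Step 2: Item 0 -> Agent 0 (value 30)
Step 3: Item 1 -> Agent 0 (value 30)
Step 4: Item 2 -> Agent 1 (value 48)
Step 5: Total welfare = 30 + 30 + 48 = 108

108


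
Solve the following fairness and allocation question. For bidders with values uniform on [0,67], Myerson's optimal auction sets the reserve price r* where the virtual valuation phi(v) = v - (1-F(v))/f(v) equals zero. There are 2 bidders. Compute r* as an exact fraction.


Step 1: For U[0,67], F(v) = v/67 and f(v) = 1/67
Step 2: phi(v) = v - (1 - v/67)/(1/67) = v - (67 - v) = 2v - 67
Step 3: Set phi(r*) = 0: 2r* - 67 = 0
Step 4: r* = 67/2 (the number of bidders n = 2 does not enter)

67/2


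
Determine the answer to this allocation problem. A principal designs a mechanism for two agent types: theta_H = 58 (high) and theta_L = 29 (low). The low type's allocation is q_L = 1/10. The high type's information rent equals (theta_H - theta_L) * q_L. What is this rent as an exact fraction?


Step 1: theta_H - theta_L = 58 - 29 = 29
Step 2: Information rent = (theta_H - theta_L) * q_L
Step 3: = 29 * 1/10
Step 4: = 29/10

29/10


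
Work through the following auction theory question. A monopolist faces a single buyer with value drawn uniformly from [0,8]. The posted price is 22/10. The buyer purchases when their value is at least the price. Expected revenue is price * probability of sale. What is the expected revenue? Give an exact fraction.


Step 1: Posted price r = 11/5, value support [0,8]
Step 2: P(v >= r) = (8 - 11/5)/8 = 29/40
Step 3: Expected revenue = r * P(v >= r) = 11/5 * 29/40
Step 4: Revenue = 319/200

319/200
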